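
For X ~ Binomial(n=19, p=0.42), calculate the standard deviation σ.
2.1514

We have X ~ Binomial(n=19, p=0.42).

For a Binomial distribution with n=19, p=0.42:
σ = √Var(X) = 2.1514

The standard deviation is the square root of the variance.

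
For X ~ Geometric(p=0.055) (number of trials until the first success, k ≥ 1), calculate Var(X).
312.3967

We have X ~ Geometric(p=0.055) (number of trials until the first success, k ≥ 1).

For a Geometric distribution with p=0.055 (number of trials until the first success, k ≥ 1):
Var(X) = 312.3967

The variance measures the spread of the distribution around the mean.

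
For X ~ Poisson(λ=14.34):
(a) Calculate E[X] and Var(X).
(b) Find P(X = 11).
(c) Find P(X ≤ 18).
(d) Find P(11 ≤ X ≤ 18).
(a) E[X] = 14.3400, Var(X) = 14.3400
(b) P(X = 11) = 0.078181
(c) P(X ≤ 18) = 0.862882
(d) P(11 ≤ X ≤ 18) = 0.708656

We have X ~ Poisson(λ=14.34).

(a) Moments:
E[X] = 14.3400
Var(X) = 14.3400
σ = √Var(X) = 3.7868

(b) Point probability using PMF:
P(X = 11) = 0.078181

(c) Cumulative probability using CDF:
P(X ≤ 18) = F(18) = 0.862882

(d) Range probability:
P(11 ≤ X ≤ 18) = P(X ≤ 18) - P(X ≤ 10)
                   = F(18) - F(10)
                   = 0.862882 - 0.154226
                   = 0.708656

This means approximately 70.9% of outcomes fall in the interval [11, 18].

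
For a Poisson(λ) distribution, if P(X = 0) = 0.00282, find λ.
λ = 5.8710

For a Poisson(λ) distribution, the PMF at 0 is:
P(X = 0) = λ^0 e^(-λ) / 0! = e^(-λ)

Given P(X = 0) = 0.00282:
e^(-λ) = 0.00282
-λ = ln(0.00282)
λ = -ln(0.00282) = 5.8710

Verification: e^(-5.8710) = 0.00282 ✓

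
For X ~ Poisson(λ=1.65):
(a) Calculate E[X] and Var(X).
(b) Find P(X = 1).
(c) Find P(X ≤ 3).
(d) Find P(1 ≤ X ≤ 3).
(a) E[X] = 1.6500, Var(X) = 1.6500
(b) P(X = 1) = 0.316882
(c) P(X ≤ 3) = 0.914146
(d) P(1 ≤ X ≤ 3) = 0.722096

We have X ~ Poisson(λ=1.65).

(a) Moments:
E[X] = 1.6500
Var(X) = 1.6500
σ = √Var(X) = 1.2845

(b) Point probability using PMF:
P(X = 1) = 0.316882

(c) Cumulative probability using CDF:
P(X ≤ 3) = F(3) = 0.914146

(d) Range probability:
P(1 ≤ X ≤ 3) = P(X ≤ 3) - P(X ≤ 0)
                   = F(3) - F(0)
                   = 0.914146 - 0.192050
                   = 0.722096

This means approximately 72.2% of outcomes fall in the interval [1, 3].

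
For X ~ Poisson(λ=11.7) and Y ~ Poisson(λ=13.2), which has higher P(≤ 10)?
X has higher probability (P(X ≤ 10) = 0.3794 > P(Y ≤ 10) = 0.2349)

Compute P(≤ 10) for each distribution:

X ~ Poisson(λ=11.7):
P(X ≤ 10) = 0.3794

Y ~ Poisson(λ=13.2):
P(Y ≤ 10) = 0.2349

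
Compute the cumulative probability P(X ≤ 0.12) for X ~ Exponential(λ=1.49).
0.163727

We have X ~ Exponential(λ=1.49).

The CDF gives us P(X ≤ k).

Using the CDF:
P(X ≤ 0.12) = 0.163727

This means there's approximately a 16.4% chance that X is at most 0.12.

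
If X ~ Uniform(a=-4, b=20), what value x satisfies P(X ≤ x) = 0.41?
5.8400

We have X ~ Uniform(a=-4, b=20).

We want to find x such that P(X ≤ x) = 0.41.

This is the 41st percentile, which means 41% of values fall below this point.

Using the inverse CDF (quantile function):
x = F⁻¹(0.41) = 5.8400

Verification: P(X ≤ 5.8400) = 0.41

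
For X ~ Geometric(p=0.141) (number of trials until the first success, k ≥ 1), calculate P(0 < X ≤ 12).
0.838595

We have X ~ Geometric(p=0.141) (number of trials until the first success, k ≥ 1).

To find P(0 < X ≤ 12), we use:
P(0 < X ≤ 12) = P(X ≤ 12) - P(X ≤ 0)
                 = F(12) - F(0)
                 = 0.838595 - 0.000000
                 = 0.838595

So there's approximately a 83.9% chance that X falls in this range.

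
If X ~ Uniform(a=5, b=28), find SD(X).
6.6395

We have X ~ Uniform(a=5, b=28).

For a Uniform distribution with a=5, b=28:
σ = √Var(X) = 6.6395

The standard deviation is the square root of the variance.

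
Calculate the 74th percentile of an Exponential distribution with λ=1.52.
0.8862

We have X ~ Exponential(λ=1.52).

We want to find x such that P(X ≤ x) = 0.74.

This is the 74th percentile, which means 74% of values fall below this point.

Using the inverse CDF (quantile function):
x = F⁻¹(0.74) = 0.8862

Verification: P(X ≤ 0.8862) = 0.74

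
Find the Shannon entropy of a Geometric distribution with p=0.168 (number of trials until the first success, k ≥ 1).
2.6946 nats

We have X ~ Geometric(p=0.168) (number of trials until the first success, k ≥ 1).

The Shannon entropy measures the uncertainty or information content of the distribution.

For a Geometric distribution with p=0.168 (number of trials until the first success, k ≥ 1):
H(X) = 2.6946 nats

(In bits, this would be 3.8876 bits.)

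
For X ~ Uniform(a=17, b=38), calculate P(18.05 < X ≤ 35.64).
0.837619

We have X ~ Uniform(a=17, b=38).

To find P(18.05 < X ≤ 35.64), we use:
P(18.05 < X ≤ 35.64) = P(X ≤ 35.64) - P(X ≤ 18.05)
                 = F(35.64) - F(18.05)
                 = 0.887619 - 0.050000
                 = 0.837619

So there's approximately a 83.8% chance that X falls in this range.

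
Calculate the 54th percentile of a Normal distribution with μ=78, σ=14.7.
79.4764

We have X ~ Normal(μ=78, σ=14.7).

We want to find x such that P(X ≤ x) = 0.54.

This is the 54th percentile, which means 54% of values fall below this point.

Using the inverse CDF (quantile function):
x = F⁻¹(0.54) = 79.4764

Verification: P(X ≤ 79.4764) = 0.54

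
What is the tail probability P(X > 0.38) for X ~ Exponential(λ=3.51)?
0.263474

We have X ~ Exponential(λ=3.51).

P(X > 0.38) = 1 - P(X ≤ 0.38)
                = 1 - F(0.38)
                = 1 - 0.736526
                = 0.263474

So there's approximately a 26.3% chance that X exceeds 0.38.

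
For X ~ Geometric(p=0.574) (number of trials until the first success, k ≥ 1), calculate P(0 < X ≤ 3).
0.922691

We have X ~ Geometric(p=0.574) (number of trials until the first success, k ≥ 1).

To find P(0 < X ≤ 3), we use:
P(0 < X ≤ 3) = P(X ≤ 3) - P(X ≤ 0)
                 = F(3) - F(0)
                 = 0.922691 - 0.000000
                 = 0.922691

So there's approximately a 92.3% chance that X falls in this range.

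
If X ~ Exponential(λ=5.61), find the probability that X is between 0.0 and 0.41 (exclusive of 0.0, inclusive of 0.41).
0.899751

We have X ~ Exponential(λ=5.61).

To find P(0.0 < X ≤ 0.41), we use:
P(0.0 < X ≤ 0.41) = P(X ≤ 0.41) - P(X ≤ 0.0)
                 = F(0.41) - F(0.0)
                 = 0.899751 - 0.000000
                 = 0.899751

So there's approximately a 90.0% chance that X falls in this range.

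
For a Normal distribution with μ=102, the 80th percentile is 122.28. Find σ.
σ = 24.0964

For X ~ Normal(μ, σ), the p-th percentile satisfies x = μ + z_p × σ,
where z_p = Φ⁻¹(p) is the standard normal quantile.

Step 1: z_{0.8} = Φ⁻¹(0.8) = 0.8416

Step 2: Solve for σ:
122.28 = 102 + 0.8416 × σ
σ = (122.28 - 102) / 0.8416
σ = 20.28 / 0.8416
σ = 24.0964

Verification: μ + z × σ = 102 + 0.8416 × 24.0964 = 122.28 ✓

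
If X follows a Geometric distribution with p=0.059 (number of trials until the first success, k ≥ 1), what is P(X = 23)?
0.015482

We have X ~ Geometric(p=0.059) (number of trials until the first success, k ≥ 1).

For a Geometric distribution, the PMF gives us the probability of each outcome.

Using the PMF formula:
P(X = 23) = 0.015482

Rounded to 4 decimal places: 0.0155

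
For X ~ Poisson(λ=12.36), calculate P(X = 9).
0.079529

We have X ~ Poisson(λ=12.36).

For a Poisson distribution, the PMF gives us the probability of each outcome.

Using the PMF formula:
P(X = 9) = 0.079529

Rounded to 4 decimal places: 0.0795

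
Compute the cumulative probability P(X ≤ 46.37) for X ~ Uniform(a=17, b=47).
0.979000

We have X ~ Uniform(a=17, b=47).

The CDF gives us P(X ≤ k).

Using the CDF:
P(X ≤ 46.37) = 0.979000

This means there's approximately a 97.9% chance that X is at most 46.37.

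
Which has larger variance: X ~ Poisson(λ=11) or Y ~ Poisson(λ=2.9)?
X has larger variance (11.0000 > 2.9000)

Compute the variance for each distribution:

X ~ Poisson(λ=11):
Var(X) = 11.0000

Y ~ Poisson(λ=2.9):
Var(Y) = 2.9000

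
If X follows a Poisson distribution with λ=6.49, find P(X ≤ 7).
0.674220

We have X ~ Poisson(λ=6.49).

The CDF gives us P(X ≤ k).

Using the CDF:
P(X ≤ 7) = 0.674220

This means there's approximately a 67.4% chance that X is at most 7.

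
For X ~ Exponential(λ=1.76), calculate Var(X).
0.3228

We have X ~ Exponential(λ=1.76).

For an Exponential distribution with λ=1.76:
Var(X) = 0.3228

The variance measures the spread of the distribution around the mean.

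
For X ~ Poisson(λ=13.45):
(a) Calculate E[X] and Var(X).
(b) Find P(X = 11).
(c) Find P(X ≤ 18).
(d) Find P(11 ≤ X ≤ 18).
(a) E[X] = 13.4500, Var(X) = 13.4500
(b) P(X = 11) = 0.094087
(c) P(X ≤ 18) = 0.910733
(d) P(11 ≤ X ≤ 18) = 0.695684

We have X ~ Poisson(λ=13.45).

(a) Moments:
E[X] = 13.4500
Var(X) = 13.4500
σ = √Var(X) = 3.6674

(b) Point probability using PMF:
P(X = 11) = 0.094087

(c) Cumulative probability using CDF:
P(X ≤ 18) = F(18) = 0.910733

(d) Range probability:
P(11 ≤ X ≤ 18) = P(X ≤ 18) - P(X ≤ 10)
                   = F(18) - F(10)
                   = 0.910733 - 0.215049
                   = 0.695684

This means approximately 69.6% of outcomes fall in the interval [11, 18].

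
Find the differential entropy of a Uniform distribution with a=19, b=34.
2.7081 nats

We have X ~ Uniform(a=19, b=34).

The differential entropy measures the uncertainty or information content of the distribution.

For a Uniform distribution with a=19, b=34:
h(X) = 2.7081 nats

(In bits, this would be 3.9069 bits.)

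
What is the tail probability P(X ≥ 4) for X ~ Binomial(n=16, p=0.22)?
0.481430

We have X ~ Binomial(n=16, p=0.22).

For discrete distributions, P(X ≥ 4) = 1 - P(X ≤ 3).

P(X ≤ 3) = 0.518570
P(X ≥ 4) = 1 - 0.518570 = 0.481430

So there's approximately a 48.1% chance that X is at least 4.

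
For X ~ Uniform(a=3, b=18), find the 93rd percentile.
16.9500

We have X ~ Uniform(a=3, b=18).

We want to find x such that P(X ≤ x) = 0.93.

This is the 93rd percentile, which means 93% of values fall below this point.

Using the inverse CDF (quantile function):
x = F⁻¹(0.93) = 16.9500

Verification: P(X ≤ 16.9500) = 0.93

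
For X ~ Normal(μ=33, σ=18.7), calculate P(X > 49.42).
0.189952

We have X ~ Normal(μ=33, σ=18.7).

P(X > 49.42) = 1 - P(X ≤ 49.42)
                = 1 - F(49.42)
                = 1 - 0.810048
                = 0.189952

So there's approximately a 19.0% chance that X exceeds 49.42.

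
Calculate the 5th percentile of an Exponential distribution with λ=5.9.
0.0087

We have X ~ Exponential(λ=5.9).

We want to find x such that P(X ≤ x) = 0.05.

This is the 5th percentile, which means 5% of values fall below this point.

Using the inverse CDF (quantile function):
x = F⁻¹(0.05) = 0.0087

Verification: P(X ≤ 0.0087) = 0.05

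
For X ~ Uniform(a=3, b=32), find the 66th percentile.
22.1400

We have X ~ Uniform(a=3, b=32).

We want to find x such that P(X ≤ x) = 0.66.

This is the 66th percentile, which means 66% of values fall below this point.

Using the inverse CDF (quantile function):
x = F⁻¹(0.66) = 22.1400

Verification: P(X ≤ 22.1400) = 0.66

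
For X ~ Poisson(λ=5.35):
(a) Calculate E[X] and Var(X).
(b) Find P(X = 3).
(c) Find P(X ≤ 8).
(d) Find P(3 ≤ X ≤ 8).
(a) E[X] = 5.3500, Var(X) = 5.3500
(b) P(X = 3) = 0.121181
(c) P(X ≤ 8) = 0.906651
(d) P(3 ≤ X ≤ 8) = 0.808548

We have X ~ Poisson(λ=5.35).

(a) Moments:
E[X] = 5.3500
Var(X) = 5.3500
σ = √Var(X) = 2.3130

(b) Point probability using PMF:
P(X = 3) = 0.121181

(c) Cumulative probability using CDF:
P(X ≤ 8) = F(8) = 0.906651

(d) Range probability:
P(3 ≤ X ≤ 8) = P(X ≤ 8) - P(X ≤ 2)
                   = F(8) - F(2)
                   = 0.906651 - 0.098103
                   = 0.808548

This means approximately 80.9% of outcomes fall in the interval [3, 8].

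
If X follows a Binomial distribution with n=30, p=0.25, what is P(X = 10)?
0.090865

We have X ~ Binomial(n=30, p=0.25).

For a Binomial distribution, the PMF gives us the probability of each outcome.

Using the PMF formula:
P(X = 10) = 0.090865

Rounded to 4 decimal places: 0.0909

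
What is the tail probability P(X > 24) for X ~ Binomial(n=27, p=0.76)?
0.026953

We have X ~ Binomial(n=27, p=0.76).

P(X > 24) = 1 - P(X ≤ 24)
                = 1 - F(24)
                = 1 - 0.973047
                = 0.026953

So there's approximately a 2.7% chance that X exceeds 24.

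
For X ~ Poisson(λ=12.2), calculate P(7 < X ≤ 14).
0.672509

We have X ~ Poisson(λ=12.2).

To find P(7 < X ≤ 14), we use:
P(7 < X ≤ 14) = P(X ≤ 14) - P(X ≤ 7)
                 = F(14) - F(7)
                 = 0.753634 - 0.081125
                 = 0.672509

So there's approximately a 67.3% chance that X falls in this range.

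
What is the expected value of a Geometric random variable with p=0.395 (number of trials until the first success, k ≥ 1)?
2.5316

We have X ~ Geometric(p=0.395) (number of trials until the first success, k ≥ 1).

For a Geometric distribution with p=0.395 (number of trials until the first success, k ≥ 1):
E[X] = 2.5316

This is the expected (average) value of X.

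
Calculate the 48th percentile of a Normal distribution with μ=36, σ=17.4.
35.1273

We have X ~ Normal(μ=36, σ=17.4).

We want to find x such that P(X ≤ x) = 0.48.

This is the 48th percentile, which means 48% of values fall below this point.

Using the inverse CDF (quantile function):
x = F⁻¹(0.48) = 35.1273

Verification: P(X ≤ 35.1273) = 0.48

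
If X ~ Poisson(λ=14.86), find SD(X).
3.8549

We have X ~ Poisson(λ=14.86).

For a Poisson distribution with λ=14.86:
σ = √Var(X) = 3.8549

The standard deviation is the square root of the variance.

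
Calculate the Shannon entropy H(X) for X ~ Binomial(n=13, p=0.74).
1.8659 nats

We have X ~ Binomial(n=13, p=0.74).

The Shannon entropy measures the uncertainty or information content of the distribution.

For a Binomial distribution with n=13, p=0.74:
H(X) = 1.8659 nats

(In bits, this would be 2.6920 bits.)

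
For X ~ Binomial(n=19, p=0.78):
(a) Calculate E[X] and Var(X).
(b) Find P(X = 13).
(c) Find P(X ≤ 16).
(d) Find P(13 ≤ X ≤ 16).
(a) E[X] = 14.8200, Var(X) = 3.2604
(b) P(X = 13) = 0.121688
(c) P(X ≤ 16) = 0.822167
(d) P(13 ≤ X ≤ 16) = 0.718801

We have X ~ Binomial(n=19, p=0.78).

(a) Moments:
E[X] = 14.8200
Var(X) = 3.2604
σ = √Var(X) = 1.8057

(b) Point probability using PMF:
P(X = 13) = 0.121688

(c) Cumulative probability using CDF:
P(X ≤ 16) = F(16) = 0.822167

(d) Range probability:
P(13 ≤ X ≤ 16) = P(X ≤ 16) - P(X ≤ 12)
                   = F(16) - F(12)
                   = 0.822167 - 0.103366
                   = 0.718801

This means approximately 71.9% of outcomes fall in the interval [13, 16].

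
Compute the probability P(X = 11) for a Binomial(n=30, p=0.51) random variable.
0.043093

We have X ~ Binomial(n=30, p=0.51).

For a Binomial distribution, the PMF gives us the probability of each outcome.

Using the PMF formula:
P(X = 11) = 0.043093

Rounded to 4 decimal places: 0.0431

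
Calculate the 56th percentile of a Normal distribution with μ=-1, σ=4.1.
-0.3810

We have X ~ Normal(μ=-1, σ=4.1).

We want to find x such that P(X ≤ x) = 0.56.

This is the 56th percentile, which means 56% of values fall below this point.

Using the inverse CDF (quantile function):
x = F⁻¹(0.56) = -0.3810

Verification: P(X ≤ -0.3810) = 0.56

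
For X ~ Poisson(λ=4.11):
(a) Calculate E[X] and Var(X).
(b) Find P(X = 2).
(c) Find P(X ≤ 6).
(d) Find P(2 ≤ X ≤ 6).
(a) E[X] = 4.1100, Var(X) = 4.1100
(b) P(X = 2) = 0.138581
(c) P(X ≤ 6) = 0.877552
(d) P(2 ≤ X ≤ 6) = 0.793709

We have X ~ Poisson(λ=4.11).

(a) Moments:
E[X] = 4.1100
Var(X) = 4.1100
σ = √Var(X) = 2.0273

(b) Point probability using PMF:
P(X = 2) = 0.138581

(c) Cumulative probability using CDF:
P(X ≤ 6) = F(6) = 0.877552

(d) Range probability:
P(2 ≤ X ≤ 6) = P(X ≤ 6) - P(X ≤ 1)
                   = F(6) - F(1)
                   = 0.877552 - 0.083844
                   = 0.793709

This means approximately 79.4% of outcomes fall in the interval [2, 6].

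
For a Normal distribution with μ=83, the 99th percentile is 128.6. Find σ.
σ = 19.6015

For X ~ Normal(μ, σ), the p-th percentile satisfies x = μ + z_p × σ,
where z_p = Φ⁻¹(p) is the standard normal quantile.

Step 1: z_{0.99} = Φ⁻¹(0.99) = 2.3263

Step 2: Solve for σ:
128.6 = 83 + 2.3263 × σ
σ = (128.6 - 83) / 2.3263
σ = 45.60 / 2.3263
σ = 19.6015

Verification: μ + z × σ = 83 + 2.3263 × 19.6015 = 128.60 ✓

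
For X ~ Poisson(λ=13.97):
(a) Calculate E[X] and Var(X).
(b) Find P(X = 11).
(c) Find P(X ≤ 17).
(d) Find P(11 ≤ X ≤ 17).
(a) E[X] = 13.9700, Var(X) = 13.9700
(b) P(X = 11) = 0.084901
(c) P(X ≤ 17) = 0.829332
(d) P(11 ≤ X ≤ 17) = 0.651654

We have X ~ Poisson(λ=13.97).

(a) Moments:
E[X] = 13.9700
Var(X) = 13.9700
σ = √Var(X) = 3.7376

(b) Point probability using PMF:
P(X = 11) = 0.084901

(c) Cumulative probability using CDF:
P(X ≤ 17) = F(17) = 0.829332

(d) Range probability:
P(11 ≤ X ≤ 17) = P(X ≤ 17) - P(X ≤ 10)
                   = F(17) - F(10)
                   = 0.829332 - 0.177678
                   = 0.651654

This means approximately 65.2% of outcomes fall in the interval [11, 17].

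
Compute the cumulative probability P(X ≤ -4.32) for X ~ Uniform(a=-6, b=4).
0.168000

We have X ~ Uniform(a=-6, b=4).

The CDF gives us P(X ≤ k).

Using the CDF:
P(X ≤ -4.32) = 0.168000

This means there's approximately a 16.8% chance that X is at most -4.32.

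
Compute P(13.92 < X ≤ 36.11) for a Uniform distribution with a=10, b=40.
0.739667

We have X ~ Uniform(a=10, b=40).

To find P(13.92 < X ≤ 36.11), we use:
P(13.92 < X ≤ 36.11) = P(X ≤ 36.11) - P(X ≤ 13.92)
                 = F(36.11) - F(13.92)
                 = 0.870333 - 0.130667
                 = 0.739667

So there's approximately a 74.0% chance that X falls in this range.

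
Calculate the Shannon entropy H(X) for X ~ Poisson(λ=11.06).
2.6127 nats

We have X ~ Poisson(λ=11.06).

The Shannon entropy measures the uncertainty or information content of the distribution.

For a Poisson distribution with λ=11.06:
H(X) = 2.6127 nats

(In bits, this would be 3.7693 bits.)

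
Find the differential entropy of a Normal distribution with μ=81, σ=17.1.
4.2580 nats

We have X ~ Normal(μ=81, σ=17.1).

The differential entropy measures the uncertainty or information content of the distribution.

For a Normal distribution with μ=81, σ=17.1:
h(X) = 4.2580 nats

(In bits, this would be 6.1430 bits.)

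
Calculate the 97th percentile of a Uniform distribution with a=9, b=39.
38.1000

We have X ~ Uniform(a=9, b=39).

We want to find x such that P(X ≤ x) = 0.97.

This is the 97th percentile, which means 97% of values fall below this point.

Using the inverse CDF (quantile function):
x = F⁻¹(0.97) = 38.1000

Verification: P(X ≤ 38.1000) = 0.97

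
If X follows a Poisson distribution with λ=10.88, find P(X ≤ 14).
0.862631

We have X ~ Poisson(λ=10.88).

The CDF gives us P(X ≤ k).

Using the CDF:
P(X ≤ 14) = 0.862631

This means there's approximately a 86.3% chance that X is at most 14.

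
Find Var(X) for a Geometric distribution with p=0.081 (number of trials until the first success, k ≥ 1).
140.0701

We have X ~ Geometric(p=0.081) (number of trials until the first success, k ≥ 1).

For a Geometric distribution with p=0.081 (number of trials until the first success, k ≥ 1):
Var(X) = 140.0701

The variance measures the spread of the distribution around the mean.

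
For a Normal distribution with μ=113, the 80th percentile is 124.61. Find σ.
σ = 13.7948

For X ~ Normal(μ, σ), the p-th percentile satisfies x = μ + z_p × σ,
where z_p = Φ⁻¹(p) is the standard normal quantile.

Step 1: z_{0.8} = Φ⁻¹(0.8) = 0.8416

Step 2: Solve for σ:
124.61 = 113 + 0.8416 × σ
σ = (124.61 - 113) / 0.8416
σ = 11.61 / 0.8416
σ = 13.7948

Verification: μ + z × σ = 113 + 0.8416 × 13.7948 = 124.61 ✓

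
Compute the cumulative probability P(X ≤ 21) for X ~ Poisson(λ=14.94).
0.948664

We have X ~ Poisson(λ=14.94).

The CDF gives us P(X ≤ k).

Using the CDF:
P(X ≤ 21) = 0.948664

This means there's approximately a 94.9% chance that X is at most 21.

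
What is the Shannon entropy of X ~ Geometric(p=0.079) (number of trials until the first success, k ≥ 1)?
3.4977 nats

We have X ~ Geometric(p=0.079) (number of trials until the first success, k ≥ 1).

The Shannon entropy measures the uncertainty or information content of the distribution.

For a Geometric distribution with p=0.079 (number of trials until the first success, k ≥ 1):
H(X) = 3.4977 nats

(In bits, this would be 5.0461 bits.)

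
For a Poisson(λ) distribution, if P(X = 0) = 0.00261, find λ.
λ = 5.9484

For a Poisson(λ) distribution, the PMF at 0 is:
P(X = 0) = λ^0 e^(-λ) / 0! = e^(-λ)

Given P(X = 0) = 0.00261:
e^(-λ) = 0.00261
-λ = ln(0.00261)
λ = -ln(0.00261) = 5.9484

Verification: e^(-5.9484) = 0.00261 ✓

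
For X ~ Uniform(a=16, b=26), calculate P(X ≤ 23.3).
0.730000

We have X ~ Uniform(a=16, b=26).

The CDF gives us P(X ≤ k).

Using the CDF:
P(X ≤ 23.3) = 0.730000

This means there's approximately a 73.0% chance that X is at most 23.3.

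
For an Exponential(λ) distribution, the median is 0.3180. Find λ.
λ = 2.1797

For X ~ Exponential(λ), the CDF is F(x) = 1 - e^(-λx).
The median m satisfies F(m) = 0.5:
1 - e^(-λm) = 0.5
e^(-λm) = 0.5
λm = ln(2)
m = ln(2) / λ

Given m = 0.3180:
λ = ln(2) / 0.3180 = 0.693147 / 0.3180 = 2.1797

Verification: ln(2) / 2.1797 = 0.3180 ✓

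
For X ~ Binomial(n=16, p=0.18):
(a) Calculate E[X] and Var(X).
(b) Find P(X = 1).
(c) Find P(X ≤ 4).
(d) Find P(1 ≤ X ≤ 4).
(a) E[X] = 2.8800, Var(X) = 2.3616
(b) P(X = 1) = 0.146757
(c) P(X ≤ 4) = 0.854236
(d) P(1 ≤ X ≤ 4) = 0.812451

We have X ~ Binomial(n=16, p=0.18).

(a) Moments:
E[X] = 2.8800
Var(X) = 2.3616
σ = √Var(X) = 1.5367

(b) Point probability using PMF:
P(X = 1) = 0.146757

(c) Cumulative probability using CDF:
P(X ≤ 4) = F(4) = 0.854236

(d) Range probability:
P(1 ≤ X ≤ 4) = P(X ≤ 4) - P(X ≤ 0)
                   = F(4) - F(0)
                   = 0.854236 - 0.041785
                   = 0.812451

This means approximately 81.2% of outcomes fall in the interval [1, 4].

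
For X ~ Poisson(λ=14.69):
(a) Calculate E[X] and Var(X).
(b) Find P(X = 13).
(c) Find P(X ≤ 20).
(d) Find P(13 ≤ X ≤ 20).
(a) E[X] = 14.6900, Var(X) = 14.6900
(b) P(X = 13) = 0.099361
(c) P(X ≤ 20) = 0.929326
(d) P(13 ≤ X ≤ 20) = 0.635239

We have X ~ Poisson(λ=14.69).

(a) Moments:
E[X] = 14.6900
Var(X) = 14.6900
σ = √Var(X) = 3.8328

(b) Point probability using PMF:
P(X = 13) = 0.099361

(c) Cumulative probability using CDF:
P(X ≤ 20) = F(20) = 0.929326

(d) Range probability:
P(13 ≤ X ≤ 20) = P(X ≤ 20) - P(X ≤ 12)
                   = F(20) - F(12)
                   = 0.929326 - 0.294087
                   = 0.635239

This means approximately 63.5% of outcomes fall in the interval [13, 20].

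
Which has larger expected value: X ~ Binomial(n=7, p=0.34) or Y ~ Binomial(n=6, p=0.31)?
X has larger mean (2.3800 > 1.8600)

Compute the expected value for each distribution:

X ~ Binomial(n=7, p=0.34):
E[X] = 2.3800

Y ~ Binomial(n=6, p=0.31):
E[Y] = 1.8600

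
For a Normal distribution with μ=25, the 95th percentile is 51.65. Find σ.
σ = 16.2020

For X ~ Normal(μ, σ), the p-th percentile satisfies x = μ + z_p × σ,
where z_p = Φ⁻¹(p) is the standard normal quantile.

Step 1: z_{0.95} = Φ⁻¹(0.95) = 1.6449

Step 2: Solve for σ:
51.65 = 25 + 1.6449 × σ
σ = (51.65 - 25) / 1.6449
σ = 26.65 / 1.6449
σ = 16.2020

Verification: μ + z × σ = 25 + 1.6449 × 16.2020 = 51.65 ✓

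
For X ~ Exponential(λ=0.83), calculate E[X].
1.2048

We have X ~ Exponential(λ=0.83).

For an Exponential distribution with λ=0.83:
E[X] = 1.2048

This is the expected (average) value of X.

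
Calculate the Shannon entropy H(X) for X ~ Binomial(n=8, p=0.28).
1.6389 nats

We have X ~ Binomial(n=8, p=0.28).

The Shannon entropy measures the uncertainty or information content of the distribution.

For a Binomial distribution with n=8, p=0.28:
H(X) = 1.6389 nats

(In bits, this would be 2.3644 bits.)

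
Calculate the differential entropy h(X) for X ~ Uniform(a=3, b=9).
1.7918 nats

We have X ~ Uniform(a=3, b=9).

The differential entropy measures the uncertainty or information content of the distribution.

For a Uniform distribution with a=3, b=9:
h(X) = 1.7918 nats

(In bits, this would be 2.5850 bits.)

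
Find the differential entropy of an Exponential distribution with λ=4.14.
-0.4207 nats

We have X ~ Exponential(λ=4.14).

The differential entropy measures the uncertainty or information content of the distribution.

For an Exponential distribution with λ=4.14:
h(X) = -0.4207 nats

(In bits, this would be -0.6069 bits.)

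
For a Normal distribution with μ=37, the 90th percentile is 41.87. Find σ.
σ = 3.8001

For X ~ Normal(μ, σ), the p-th percentile satisfies x = μ + z_p × σ,
where z_p = Φ⁻¹(p) is the standard normal quantile.

Step 1: z_{0.9} = Φ⁻¹(0.9) = 1.2816

Step 2: Solve for σ:
41.87 = 37 + 1.2816 × σ
σ = (41.87 - 37) / 1.2816
σ = 4.87 / 1.2816
σ = 3.8001

Verification: μ + z × σ = 37 + 1.2816 × 3.8001 = 41.87 ✓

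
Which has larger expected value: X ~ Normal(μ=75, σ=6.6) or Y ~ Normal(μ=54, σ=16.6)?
X has larger mean (75.0000 > 54.0000)

Compute the expected value for each distribution:

X ~ Normal(μ=75, σ=6.6):
E[X] = 75.0000

Y ~ Normal(μ=54, σ=16.6):
E[Y] = 54.0000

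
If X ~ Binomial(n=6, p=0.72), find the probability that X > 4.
0.464380

We have X ~ Binomial(n=6, p=0.72).

P(X > 4) = 1 - P(X ≤ 4)
                = 1 - F(4)
                = 1 - 0.535620
                = 0.464380

So there's approximately a 46.4% chance that X exceeds 4.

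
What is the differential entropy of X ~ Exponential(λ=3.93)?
-0.3686 nats

We have X ~ Exponential(λ=3.93).

The differential entropy measures the uncertainty or information content of the distribution.

For an Exponential distribution with λ=3.93:
h(X) = -0.3686 nats

(In bits, this would be -0.5318 bits.)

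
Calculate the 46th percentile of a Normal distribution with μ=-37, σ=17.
-38.7074

We have X ~ Normal(μ=-37, σ=17).

We want to find x such that P(X ≤ x) = 0.46.

This is the 46th percentile, which means 46% of values fall below this point.

Using the inverse CDF (quantile function):
x = F⁻¹(0.46) = -38.7074

Verification: P(X ≤ -38.7074) = 0.46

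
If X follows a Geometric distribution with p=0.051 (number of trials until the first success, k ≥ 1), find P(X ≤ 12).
0.466426

We have X ~ Geometric(p=0.051) (number of trials until the first success, k ≥ 1).

The CDF gives us P(X ≤ k).

Using the CDF:
P(X ≤ 12) = 0.466426

This means there's approximately a 46.6% chance that X is at most 12.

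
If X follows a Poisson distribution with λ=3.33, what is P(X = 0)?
0.035793

We have X ~ Poisson(λ=3.33).

For a Poisson distribution, the PMF gives us the probability of each outcome.

Using the PMF formula:
P(X = 0) = 0.035793

Rounded to 4 decimal places: 0.0358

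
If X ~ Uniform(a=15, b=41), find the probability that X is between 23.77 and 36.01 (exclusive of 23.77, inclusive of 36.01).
0.470769

We have X ~ Uniform(a=15, b=41).

To find P(23.77 < X ≤ 36.01), we use:
P(23.77 < X ≤ 36.01) = P(X ≤ 36.01) - P(X ≤ 23.77)
                 = F(36.01) - F(23.77)
                 = 0.808077 - 0.337308
                 = 0.470769

So there's approximately a 47.1% chance that X falls in this range.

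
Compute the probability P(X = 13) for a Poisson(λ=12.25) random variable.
0.107493

We have X ~ Poisson(λ=12.25).

For a Poisson distribution, the PMF gives us the probability of each outcome.

Using the PMF formula:
P(X = 13) = 0.107493

Rounded to 4 decimal places: 0.1075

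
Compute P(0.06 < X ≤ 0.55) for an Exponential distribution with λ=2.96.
0.640955

We have X ~ Exponential(λ=2.96).

To find P(0.06 < X ≤ 0.55), we use:
P(0.06 < X ≤ 0.55) = P(X ≤ 0.55) - P(X ≤ 0.06)
                 = F(0.55) - F(0.06)
                 = 0.803678 - 0.162723
                 = 0.640955

So there's approximately a 64.1% chance that X falls in this range.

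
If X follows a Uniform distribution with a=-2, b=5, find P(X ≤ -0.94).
0.151429

We have X ~ Uniform(a=-2, b=5).

The CDF gives us P(X ≤ k).

Using the CDF:
P(X ≤ -0.94) = 0.151429

This means there's approximately a 15.1% chance that X is at most -0.94.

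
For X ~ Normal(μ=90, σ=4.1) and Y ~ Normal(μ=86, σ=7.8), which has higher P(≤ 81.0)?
Y has higher probability (P(Y ≤ 81.0) = 0.2608 > P(X ≤ 81.0) = 0.0141)

Compute P(≤ 81.0) for each distribution:

X ~ Normal(μ=90, σ=4.1):
P(X ≤ 81.0) = 0.0141

Y ~ Normal(μ=86, σ=7.8):
P(Y ≤ 81.0) = 0.2608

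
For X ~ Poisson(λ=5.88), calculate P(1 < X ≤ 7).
0.741101

We have X ~ Poisson(λ=5.88).

To find P(1 < X ≤ 7), we use:
P(1 < X ≤ 7) = P(X ≤ 7) - P(X ≤ 1)
                 = F(7) - F(1)
                 = 0.760329 - 0.019228
                 = 0.741101

So there's approximately a 74.1% chance that X falls in this range.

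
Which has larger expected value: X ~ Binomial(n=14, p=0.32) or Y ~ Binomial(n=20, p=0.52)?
Y has larger mean (10.4000 > 4.4800)

Compute the expected value for each distribution:

X ~ Binomial(n=14, p=0.32):
E[X] = 4.4800

Y ~ Binomial(n=20, p=0.52):
E[Y] = 10.4000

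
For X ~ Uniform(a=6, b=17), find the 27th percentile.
8.9700

We have X ~ Uniform(a=6, b=17).

We want to find x such that P(X ≤ x) = 0.27.

This is the 27th percentile, which means 27% of values fall below this point.

Using the inverse CDF (quantile function):
x = F⁻¹(0.27) = 8.9700

Verification: P(X ≤ 8.9700) = 0.27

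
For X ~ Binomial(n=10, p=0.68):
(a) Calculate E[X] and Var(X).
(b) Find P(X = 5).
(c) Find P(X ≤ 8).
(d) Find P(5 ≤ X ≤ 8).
(a) E[X] = 6.8000, Var(X) = 2.1760
(b) P(X = 5) = 0.122941
(c) P(X ≤ 8) = 0.879382
(d) P(5 ≤ X ≤ 8) = 0.815667

We have X ~ Binomial(n=10, p=0.68).

(a) Moments:
E[X] = 6.8000
Var(X) = 2.1760
σ = √Var(X) = 1.4751

(b) Point probability using PMF:
P(X = 5) = 0.122941

(c) Cumulative probability using CDF:
P(X ≤ 8) = F(8) = 0.879382

(d) Range probability:
P(5 ≤ X ≤ 8) = P(X ≤ 8) - P(X ≤ 4)
                   = F(8) - F(4)
                   = 0.879382 - 0.063715
                   = 0.815667

This means approximately 81.6% of outcomes fall in the interval [5, 8].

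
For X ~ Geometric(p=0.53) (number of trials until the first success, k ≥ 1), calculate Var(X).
1.6732

We have X ~ Geometric(p=0.53) (number of trials until the first success, k ≥ 1).

For a Geometric distribution with p=0.53 (number of trials until the first success, k ≥ 1):
Var(X) = 1.6732

The variance measures the spread of the distribution around the mean.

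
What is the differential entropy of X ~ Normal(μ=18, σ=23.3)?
4.5674 nats

We have X ~ Normal(μ=18, σ=23.3).

The differential entropy measures the uncertainty or information content of the distribution.

For a Normal distribution with μ=18, σ=23.3:
h(X) = 4.5674 nats

(In bits, this would be 6.5894 bits.)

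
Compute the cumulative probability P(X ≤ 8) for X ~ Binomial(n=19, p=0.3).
0.916085

We have X ~ Binomial(n=19, p=0.3).

The CDF gives us P(X ≤ k).

Using the CDF:
P(X ≤ 8) = 0.916085

This means there's approximately a 91.6% chance that X is at most 8.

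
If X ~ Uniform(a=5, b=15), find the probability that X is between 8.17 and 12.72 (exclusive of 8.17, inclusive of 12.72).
0.455000

We have X ~ Uniform(a=5, b=15).

To find P(8.17 < X ≤ 12.72), we use:
P(8.17 < X ≤ 12.72) = P(X ≤ 12.72) - P(X ≤ 8.17)
                 = F(12.72) - F(8.17)
                 = 0.772000 - 0.317000
                 = 0.455000

So there's approximately a 45.5% chance that X falls in this range.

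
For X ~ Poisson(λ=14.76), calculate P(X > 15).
0.407342

We have X ~ Poisson(λ=14.76).

P(X > 15) = 1 - P(X ≤ 15)
                = 1 - F(15)
                = 1 - 0.592658
                = 0.407342

So there's approximately a 40.7% chance that X exceeds 15.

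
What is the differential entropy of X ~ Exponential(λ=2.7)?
0.0067 nats

We have X ~ Exponential(λ=2.7).

The differential entropy measures the uncertainty or information content of the distribution.

For an Exponential distribution with λ=2.7:
h(X) = 0.0067 nats

(In bits, this would be 0.0097 bits.)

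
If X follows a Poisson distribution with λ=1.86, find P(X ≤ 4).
0.959096

We have X ~ Poisson(λ=1.86).

The CDF gives us P(X ≤ k).

Using the CDF:
P(X ≤ 4) = 0.959096

This means there's approximately a 95.9% chance that X is at most 4.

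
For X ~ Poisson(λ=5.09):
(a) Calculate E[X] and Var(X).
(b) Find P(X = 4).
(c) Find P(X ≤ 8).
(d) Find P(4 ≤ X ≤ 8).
(a) E[X] = 5.0900, Var(X) = 5.0900
(b) P(X = 4) = 0.172227
(c) P(X ≤ 8) = 0.925872
(d) P(4 ≤ X ≤ 8) = 0.673254

We have X ~ Poisson(λ=5.09).

(a) Moments:
E[X] = 5.0900
Var(X) = 5.0900
σ = √Var(X) = 2.2561

(b) Point probability using PMF:
P(X = 4) = 0.172227

(c) Cumulative probability using CDF:
P(X ≤ 8) = F(8) = 0.925872

(d) Range probability:
P(4 ≤ X ≤ 8) = P(X ≤ 8) - P(X ≤ 3)
                   = F(8) - F(3)
                   = 0.925872 - 0.252619
                   = 0.673254

This means approximately 67.3% of outcomes fall in the interval [4, 8].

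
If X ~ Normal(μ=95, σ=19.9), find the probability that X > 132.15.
0.030962

We have X ~ Normal(μ=95, σ=19.9).

P(X > 132.15) = 1 - P(X ≤ 132.15)
                = 1 - F(132.15)
                = 1 - 0.969038
                = 0.030962

So there's approximately a 3.1% chance that X exceeds 132.15.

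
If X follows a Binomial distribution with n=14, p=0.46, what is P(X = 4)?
0.094494

We have X ~ Binomial(n=14, p=0.46).

For a Binomial distribution, the PMF gives us the probability of each outcome.

Using the PMF formula:
P(X = 4) = 0.094494

Rounded to 4 decimal places: 0.0945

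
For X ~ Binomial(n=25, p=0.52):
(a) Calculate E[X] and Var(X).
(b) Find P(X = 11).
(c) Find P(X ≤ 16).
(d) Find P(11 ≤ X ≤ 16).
(a) E[X] = 13.0000, Var(X) = 6.2400
(b) P(X = 11) = 0.115477
(c) P(X ≤ 16) = 0.920469
(d) P(11 ≤ X ≤ 16) = 0.761973

We have X ~ Binomial(n=25, p=0.52).

(a) Moments:
E[X] = 13.0000
Var(X) = 6.2400
σ = √Var(X) = 2.4980

(b) Point probability using PMF:
P(X = 11) = 0.115477

(c) Cumulative probability using CDF:
P(X ≤ 16) = F(16) = 0.920469

(d) Range probability:
P(11 ≤ X ≤ 16) = P(X ≤ 16) - P(X ≤ 10)
                   = F(16) - F(10)
                   = 0.920469 - 0.158496
                   = 0.761973

This means approximately 76.2% of outcomes fall in the interval [11, 16].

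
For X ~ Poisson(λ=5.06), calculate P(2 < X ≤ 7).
0.740598

We have X ~ Poisson(λ=5.06).

To find P(2 < X ≤ 7), we use:
P(2 < X ≤ 7) = P(X ≤ 7) - P(X ≤ 2)
                 = F(7) - F(2)
                 = 0.860287 - 0.119689
                 = 0.740598

So there's approximately a 74.1% chance that X falls in this range.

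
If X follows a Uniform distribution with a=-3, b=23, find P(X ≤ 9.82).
0.493077

We have X ~ Uniform(a=-3, b=23).

The CDF gives us P(X ≤ k).

Using the CDF:
P(X ≤ 9.82) = 0.493077

This means there's approximately a 49.3% chance that X is at most 9.82.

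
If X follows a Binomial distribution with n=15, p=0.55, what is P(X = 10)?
0.140360

We have X ~ Binomial(n=15, p=0.55).

For a Binomial distribution, the PMF gives us the probability of each outcome.

Using the PMF formula:
P(X = 10) = 0.140360

Rounded to 4 decimal places: 0.1404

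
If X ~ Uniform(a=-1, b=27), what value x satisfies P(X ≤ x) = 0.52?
13.5600

We have X ~ Uniform(a=-1, b=27).

We want to find x such that P(X ≤ x) = 0.52.

This is the 52nd percentile, which means 52% of values fall below this point.

Using the inverse CDF (quantile function):
x = F⁻¹(0.52) = 13.5600

Verification: P(X ≤ 13.5600) = 0.52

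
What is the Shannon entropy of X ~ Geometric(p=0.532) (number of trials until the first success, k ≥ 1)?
1.2991 nats

We have X ~ Geometric(p=0.532) (number of trials until the first success, k ≥ 1).

The Shannon entropy measures the uncertainty or information content of the distribution.

For a Geometric distribution with p=0.532 (number of trials until the first success, k ≥ 1):
H(X) = 1.2991 nats

(In bits, this would be 1.8741 bits.)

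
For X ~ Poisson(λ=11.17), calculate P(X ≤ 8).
0.217239

We have X ~ Poisson(λ=11.17).

The CDF gives us P(X ≤ k).

Using the CDF:
P(X ≤ 8) = 0.217239

This means there's approximately a 21.7% chance that X is at most 8.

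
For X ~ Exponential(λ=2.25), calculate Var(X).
0.1975

We have X ~ Exponential(λ=2.25).

For an Exponential distribution with λ=2.25:
Var(X) = 0.1975

The variance measures the spread of the distribution around the mean.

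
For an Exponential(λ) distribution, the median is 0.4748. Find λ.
λ = 1.4599

For X ~ Exponential(λ), the CDF is F(x) = 1 - e^(-λx).
The median m satisfies F(m) = 0.5:
1 - e^(-λm) = 0.5
e^(-λm) = 0.5
λm = ln(2)
m = ln(2) / λ

Given m = 0.4748:
λ = ln(2) / 0.4748 = 0.693147 / 0.4748 = 1.4599

Verification: ln(2) / 1.4599 = 0.4748 ✓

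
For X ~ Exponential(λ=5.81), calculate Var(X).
0.0296

We have X ~ Exponential(λ=5.81).

For an Exponential distribution with λ=5.81:
Var(X) = 0.0296

The variance measures the spread of the distribution around the mean.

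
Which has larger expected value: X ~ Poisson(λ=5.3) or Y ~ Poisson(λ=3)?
X has larger mean (5.3000 > 3.0000)

Compute the expected value for each distribution:

X ~ Poisson(λ=5.3):
E[X] = 5.3000

Y ~ Poisson(λ=3):
E[Y] = 3.0000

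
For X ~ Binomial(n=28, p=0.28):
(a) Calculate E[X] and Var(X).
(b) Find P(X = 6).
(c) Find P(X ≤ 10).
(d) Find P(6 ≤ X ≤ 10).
(a) E[X] = 7.8400, Var(X) = 5.6448
(b) P(X = 6) = 0.131918
(c) P(X ≤ 10) = 0.867477
(d) P(6 ≤ X ≤ 10) = 0.705084

We have X ~ Binomial(n=28, p=0.28).

(a) Moments:
E[X] = 7.8400
Var(X) = 5.6448
σ = √Var(X) = 2.3759

(b) Point probability using PMF:
P(X = 6) = 0.131918

(c) Cumulative probability using CDF:
P(X ≤ 10) = F(10) = 0.867477

(d) Range probability:
P(6 ≤ X ≤ 10) = P(X ≤ 10) - P(X ≤ 5)
                   = F(10) - F(5)
                   = 0.867477 - 0.162393
                   = 0.705084

This means approximately 70.5% of outcomes fall in the interval [6, 10].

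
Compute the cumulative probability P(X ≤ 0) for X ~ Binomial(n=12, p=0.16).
0.123410

We have X ~ Binomial(n=12, p=0.16).

The CDF gives us P(X ≤ k).

Using the CDF:
P(X ≤ 0) = 0.123410

This means there's approximately a 12.3% chance that X is at most 0.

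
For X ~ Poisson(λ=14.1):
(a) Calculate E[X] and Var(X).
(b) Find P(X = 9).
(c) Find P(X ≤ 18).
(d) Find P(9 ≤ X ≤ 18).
(a) E[X] = 14.1000, Var(X) = 14.1000
(b) P(X = 9) = 0.045673
(c) P(X ≤ 18) = 0.877020
(d) P(9 ≤ X ≤ 18) = 0.817943

We have X ~ Poisson(λ=14.1).

(a) Moments:
E[X] = 14.1000
Var(X) = 14.1000
σ = √Var(X) = 3.7550

(b) Point probability using PMF:
P(X = 9) = 0.045673

(c) Cumulative probability using CDF:
P(X ≤ 18) = F(18) = 0.877020

(d) Range probability:
P(9 ≤ X ≤ 18) = P(X ≤ 18) - P(X ≤ 8)
                   = F(18) - F(8)
                   = 0.877020 - 0.059076
                   = 0.817943

This means approximately 81.8% of outcomes fall in the interval [9, 18].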